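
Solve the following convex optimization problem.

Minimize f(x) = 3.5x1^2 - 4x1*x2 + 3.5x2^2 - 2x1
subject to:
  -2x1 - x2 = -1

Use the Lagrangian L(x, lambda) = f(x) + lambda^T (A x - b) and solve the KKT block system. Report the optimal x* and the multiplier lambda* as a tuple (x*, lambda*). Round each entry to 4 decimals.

Form the Lagrangian:
  L(x, lambda) = (1/2) x^T Q x + c^T x + lambda^T (A x - b)
Stationarity (grad_x L = 0): Q x + c + A^T lambda = 0.
Primal feasibility: A x = b.

This gives the KKT block system:
  [ Q   A^T ] [ x     ]   [-c ]
  [ A    0  ] [ lambda ] = [ b ]

Solving the linear system:
  x*      = (0.3922, 0.2157)
  lambda* = (-0.0588)
  f(x*)   = -0.4216

x* = (0.3922, 0.2157), lambda* = (-0.0588)


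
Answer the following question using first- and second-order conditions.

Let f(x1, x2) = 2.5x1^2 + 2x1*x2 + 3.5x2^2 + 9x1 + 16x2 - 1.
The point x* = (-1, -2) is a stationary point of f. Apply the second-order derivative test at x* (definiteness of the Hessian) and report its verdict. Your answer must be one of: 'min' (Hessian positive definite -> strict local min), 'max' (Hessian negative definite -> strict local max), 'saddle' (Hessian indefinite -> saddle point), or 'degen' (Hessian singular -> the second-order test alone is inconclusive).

Compute the Hessian H = grad^2 f:
  H = [[5, 2], [2, 7]]
Verify stationarity: grad f(x*) = H x* + g = (0, 0).
Eigenvalues of H: 3.7639, 8.2361.
Both eigenvalues > 0, so H is positive definite -> x* is a strict local min.

min


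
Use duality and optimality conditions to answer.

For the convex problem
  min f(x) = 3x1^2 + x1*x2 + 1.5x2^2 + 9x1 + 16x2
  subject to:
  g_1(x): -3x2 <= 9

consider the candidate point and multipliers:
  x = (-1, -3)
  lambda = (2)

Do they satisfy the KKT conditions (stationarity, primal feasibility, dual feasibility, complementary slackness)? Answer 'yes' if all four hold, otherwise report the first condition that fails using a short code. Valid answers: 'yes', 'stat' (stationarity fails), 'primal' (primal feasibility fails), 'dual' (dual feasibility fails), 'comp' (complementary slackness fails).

Gradient of f: grad f(x) = Q x + c = (0, 6)
Constraint values g_i(x) = a_i^T x - b_i:
  g_1((-1, -3)) = 0
Stationarity residual: grad f(x) + sum_i lambda_i a_i = (0, 0)
  -> stationarity OK
Primal feasibility (all g_i <= 0): OK
Dual feasibility (all lambda_i >= 0): OK
Complementary slackness (lambda_i * g_i(x) = 0 for all i): OK

Verdict: yes, KKT holds.

yes


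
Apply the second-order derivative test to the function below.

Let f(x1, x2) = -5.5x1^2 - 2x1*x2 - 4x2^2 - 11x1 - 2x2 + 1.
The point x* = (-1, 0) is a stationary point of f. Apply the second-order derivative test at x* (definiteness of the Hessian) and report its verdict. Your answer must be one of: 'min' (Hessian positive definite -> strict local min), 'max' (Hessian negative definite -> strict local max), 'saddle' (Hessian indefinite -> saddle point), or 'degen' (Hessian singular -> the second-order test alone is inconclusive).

Compute the Hessian H = grad^2 f:
  H = [[-11, -2], [-2, -8]]
Verify stationarity: grad f(x*) = H x* + g = (0, 0).
Eigenvalues of H: -12, -7.
Both eigenvalues < 0, so H is negative definite -> x* is a strict local max.

max


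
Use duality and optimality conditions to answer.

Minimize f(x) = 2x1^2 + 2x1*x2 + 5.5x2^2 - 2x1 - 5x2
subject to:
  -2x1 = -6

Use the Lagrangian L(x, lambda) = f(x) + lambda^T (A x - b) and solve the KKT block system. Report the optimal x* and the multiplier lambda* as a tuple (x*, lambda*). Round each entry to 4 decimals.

Form the Lagrangian:
  L(x, lambda) = (1/2) x^T Q x + c^T x + lambda^T (A x - b)
Stationarity (grad_x L = 0): Q x + c + A^T lambda = 0.
Primal feasibility: A x = b.

This gives the KKT block system:
  [ Q   A^T ] [ x     ]   [-c ]
  [ A    0  ] [ lambda ] = [ b ]

Solving the linear system:
  x*      = (3, -0.0909)
  lambda* = (4.9091)
  f(x*)   = 11.9545

x* = (3, -0.0909), lambda* = (4.9091)


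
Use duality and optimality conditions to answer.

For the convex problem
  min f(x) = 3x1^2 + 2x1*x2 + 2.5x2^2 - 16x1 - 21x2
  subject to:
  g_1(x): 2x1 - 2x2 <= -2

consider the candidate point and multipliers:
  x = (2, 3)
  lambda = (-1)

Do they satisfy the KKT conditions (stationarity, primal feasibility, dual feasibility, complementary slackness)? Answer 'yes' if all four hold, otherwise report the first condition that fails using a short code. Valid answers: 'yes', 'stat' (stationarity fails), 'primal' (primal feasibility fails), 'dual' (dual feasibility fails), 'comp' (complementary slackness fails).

Gradient of f: grad f(x) = Q x + c = (2, -2)
Constraint values g_i(x) = a_i^T x - b_i:
  g_1((2, 3)) = 0
Stationarity residual: grad f(x) + sum_i lambda_i a_i = (0, 0)
  -> stationarity OK
Primal feasibility (all g_i <= 0): OK
Dual feasibility (all lambda_i >= 0): FAILS
Complementary slackness (lambda_i * g_i(x) = 0 for all i): OK

Verdict: the first failing condition is dual_feasibility -> dual.

dual


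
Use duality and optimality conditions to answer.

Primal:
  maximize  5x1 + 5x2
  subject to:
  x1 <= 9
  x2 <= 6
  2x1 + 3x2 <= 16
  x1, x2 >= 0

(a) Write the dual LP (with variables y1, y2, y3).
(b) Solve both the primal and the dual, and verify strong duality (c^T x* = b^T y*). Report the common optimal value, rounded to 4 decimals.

The standard primal-dual pair for 'max c^T x s.t. A x <= b, x >= 0' is:
  Dual:  min b^T y  s.t.  A^T y >= c,  y >= 0.

So the dual LP is:
  minimize  9y1 + 6y2 + 16y3
  subject to:
    y1 + 2y3 >= 5
    y2 + 3y3 >= 5
    y1, y2, y3 >= 0

Solving the primal: x* = (8, 0).
  primal value c^T x* = 40.
Solving the dual: y* = (0, 0, 2.5).
  dual value b^T y* = 40.
Strong duality: c^T x* = b^T y*. Confirmed.

40


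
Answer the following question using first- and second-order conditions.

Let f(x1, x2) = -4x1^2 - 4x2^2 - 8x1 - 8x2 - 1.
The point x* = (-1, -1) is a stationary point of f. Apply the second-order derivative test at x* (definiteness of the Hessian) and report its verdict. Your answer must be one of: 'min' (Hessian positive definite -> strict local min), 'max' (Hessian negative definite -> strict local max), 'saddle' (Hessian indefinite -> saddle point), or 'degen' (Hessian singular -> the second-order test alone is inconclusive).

Compute the Hessian H = grad^2 f:
  H = [[-8, 0], [0, -8]]
Verify stationarity: grad f(x*) = H x* + g = (0, 0).
Eigenvalues of H: -8, -8.
Both eigenvalues < 0, so H is negative definite -> x* is a strict local max.

max


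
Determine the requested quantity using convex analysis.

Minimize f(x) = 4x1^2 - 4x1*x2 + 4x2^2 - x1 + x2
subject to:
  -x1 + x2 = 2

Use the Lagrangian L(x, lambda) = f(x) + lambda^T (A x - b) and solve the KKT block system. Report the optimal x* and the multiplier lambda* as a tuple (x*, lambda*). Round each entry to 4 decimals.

Form the Lagrangian:
  L(x, lambda) = (1/2) x^T Q x + c^T x + lambda^T (A x - b)
Stationarity (grad_x L = 0): Q x + c + A^T lambda = 0.
Primal feasibility: A x = b.

This gives the KKT block system:
  [ Q   A^T ] [ x     ]   [-c ]
  [ A    0  ] [ lambda ] = [ b ]

Solving the linear system:
  x*      = (-1, 1)
  lambda* = (-13)
  f(x*)   = 14

x* = (-1, 1), lambda* = (-13)


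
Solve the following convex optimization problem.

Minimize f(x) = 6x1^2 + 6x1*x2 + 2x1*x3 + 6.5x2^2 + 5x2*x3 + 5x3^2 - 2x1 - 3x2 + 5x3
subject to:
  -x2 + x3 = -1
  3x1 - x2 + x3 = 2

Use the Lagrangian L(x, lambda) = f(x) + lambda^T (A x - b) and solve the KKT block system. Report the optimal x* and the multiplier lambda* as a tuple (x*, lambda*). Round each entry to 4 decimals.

Form the Lagrangian:
  L(x, lambda) = (1/2) x^T Q x + c^T x + lambda^T (A x - b)
Stationarity (grad_x L = 0): Q x + c + A^T lambda = 0.
Primal feasibility: A x = b.

This gives the KKT block system:
  [ Q   A^T ] [ x     ]   [-c ]
  [ A    0  ] [ lambda ] = [ b ]

Solving the linear system:
  x*      = (1, 0.1515, -0.8485)
  lambda* = (3.798, -3.0707)
  f(x*)   = 1.6212

x* = (1, 0.1515, -0.8485), lambda* = (3.798, -3.0707)


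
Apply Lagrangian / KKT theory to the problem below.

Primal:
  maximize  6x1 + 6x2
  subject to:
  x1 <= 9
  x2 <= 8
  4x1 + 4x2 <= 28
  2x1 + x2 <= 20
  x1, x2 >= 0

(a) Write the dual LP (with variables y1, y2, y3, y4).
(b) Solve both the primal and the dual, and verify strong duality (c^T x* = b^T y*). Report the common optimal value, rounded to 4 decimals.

The standard primal-dual pair for 'max c^T x s.t. A x <= b, x >= 0' is:
  Dual:  min b^T y  s.t.  A^T y >= c,  y >= 0.

So the dual LP is:
  minimize  9y1 + 8y2 + 28y3 + 20y4
  subject to:
    y1 + 4y3 + 2y4 >= 6
    y2 + 4y3 + y4 >= 6
    y1, y2, y3, y4 >= 0

Solving the primal: x* = (7, 0).
  primal value c^T x* = 42.
Solving the dual: y* = (0, 0, 1.5, 0).
  dual value b^T y* = 42.
Strong duality: c^T x* = b^T y*. Confirmed.

42


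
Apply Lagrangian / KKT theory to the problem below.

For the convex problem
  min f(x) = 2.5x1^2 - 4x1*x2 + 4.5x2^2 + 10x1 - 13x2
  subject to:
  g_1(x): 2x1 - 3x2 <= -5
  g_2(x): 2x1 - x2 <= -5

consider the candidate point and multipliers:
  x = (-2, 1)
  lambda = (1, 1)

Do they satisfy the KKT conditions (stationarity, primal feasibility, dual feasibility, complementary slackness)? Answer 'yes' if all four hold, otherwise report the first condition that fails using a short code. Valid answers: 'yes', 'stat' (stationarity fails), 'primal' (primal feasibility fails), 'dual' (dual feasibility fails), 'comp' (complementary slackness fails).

Gradient of f: grad f(x) = Q x + c = (-4, 4)
Constraint values g_i(x) = a_i^T x - b_i:
  g_1((-2, 1)) = -2
  g_2((-2, 1)) = 0
Stationarity residual: grad f(x) + sum_i lambda_i a_i = (0, 0)
  -> stationarity OK
Primal feasibility (all g_i <= 0): OK
Dual feasibility (all lambda_i >= 0): OK
Complementary slackness (lambda_i * g_i(x) = 0 for all i): FAILS

Verdict: the first failing condition is complementary_slackness -> comp.

comp


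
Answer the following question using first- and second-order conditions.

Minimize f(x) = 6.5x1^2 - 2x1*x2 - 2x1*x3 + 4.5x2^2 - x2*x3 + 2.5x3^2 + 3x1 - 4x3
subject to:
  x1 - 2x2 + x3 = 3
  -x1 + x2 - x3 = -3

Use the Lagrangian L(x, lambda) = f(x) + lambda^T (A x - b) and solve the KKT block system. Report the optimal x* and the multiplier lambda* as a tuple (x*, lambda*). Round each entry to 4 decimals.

Form the Lagrangian:
  L(x, lambda) = (1/2) x^T Q x + c^T x + lambda^T (A x - b)
Stationarity (grad_x L = 0): Q x + c + A^T lambda = 0.
Primal feasibility: A x = b.

This gives the KKT block system:
  [ Q   A^T ] [ x     ]   [-c ]
  [ A    0  ] [ lambda ] = [ b ]

Solving the linear system:
  x*      = (0.6364, 0, 2.3636)
  lambda* = (2.9091, 9.4545)
  f(x*)   = 6.0455

x* = (0.6364, 0, 2.3636), lambda* = (2.9091, 9.4545)


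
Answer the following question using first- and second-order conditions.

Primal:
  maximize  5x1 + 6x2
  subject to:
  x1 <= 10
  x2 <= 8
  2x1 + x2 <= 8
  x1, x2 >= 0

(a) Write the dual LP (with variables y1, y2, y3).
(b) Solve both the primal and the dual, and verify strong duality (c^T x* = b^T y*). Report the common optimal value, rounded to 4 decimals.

The standard primal-dual pair for 'max c^T x s.t. A x <= b, x >= 0' is:
  Dual:  min b^T y  s.t.  A^T y >= c,  y >= 0.

So the dual LP is:
  minimize  10y1 + 8y2 + 8y3
  subject to:
    y1 + 2y3 >= 5
    y2 + y3 >= 6
    y1, y2, y3 >= 0

Solving the primal: x* = (0, 8).
  primal value c^T x* = 48.
Solving the dual: y* = (0, 3.5, 2.5).
  dual value b^T y* = 48.
Strong duality: c^T x* = b^T y*. Confirmed.

48


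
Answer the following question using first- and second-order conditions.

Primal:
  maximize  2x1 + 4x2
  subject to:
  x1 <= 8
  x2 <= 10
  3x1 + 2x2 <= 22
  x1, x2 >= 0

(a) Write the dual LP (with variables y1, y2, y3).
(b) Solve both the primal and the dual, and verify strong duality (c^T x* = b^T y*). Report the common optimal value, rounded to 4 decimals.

The standard primal-dual pair for 'max c^T x s.t. A x <= b, x >= 0' is:
  Dual:  min b^T y  s.t.  A^T y >= c,  y >= 0.

So the dual LP is:
  minimize  8y1 + 10y2 + 22y3
  subject to:
    y1 + 3y3 >= 2
    y2 + 2y3 >= 4
    y1, y2, y3 >= 0

Solving the primal: x* = (0.6667, 10).
  primal value c^T x* = 41.3333.
Solving the dual: y* = (0, 2.6667, 0.6667).
  dual value b^T y* = 41.3333.
Strong duality: c^T x* = b^T y*. Confirmed.

41.3333


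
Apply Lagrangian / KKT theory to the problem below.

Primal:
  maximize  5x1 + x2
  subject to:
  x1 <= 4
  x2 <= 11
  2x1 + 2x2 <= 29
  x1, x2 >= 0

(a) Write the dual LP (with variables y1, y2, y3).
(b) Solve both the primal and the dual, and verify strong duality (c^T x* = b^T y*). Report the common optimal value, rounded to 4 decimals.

The standard primal-dual pair for 'max c^T x s.t. A x <= b, x >= 0' is:
  Dual:  min b^T y  s.t.  A^T y >= c,  y >= 0.

So the dual LP is:
  minimize  4y1 + 11y2 + 29y3
  subject to:
    y1 + 2y3 >= 5
    y2 + 2y3 >= 1
    y1, y2, y3 >= 0

Solving the primal: x* = (4, 10.5).
  primal value c^T x* = 30.5.
Solving the dual: y* = (4, 0, 0.5).
  dual value b^T y* = 30.5.
Strong duality: c^T x* = b^T y*. Confirmed.

30.5


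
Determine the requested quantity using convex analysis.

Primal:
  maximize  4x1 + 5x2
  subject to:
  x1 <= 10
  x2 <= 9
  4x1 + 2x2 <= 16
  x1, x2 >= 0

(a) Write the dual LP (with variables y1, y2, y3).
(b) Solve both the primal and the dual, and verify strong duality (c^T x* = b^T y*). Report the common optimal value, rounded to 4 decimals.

The standard primal-dual pair for 'max c^T x s.t. A x <= b, x >= 0' is:
  Dual:  min b^T y  s.t.  A^T y >= c,  y >= 0.

So the dual LP is:
  minimize  10y1 + 9y2 + 16y3
  subject to:
    y1 + 4y3 >= 4
    y2 + 2y3 >= 5
    y1, y2, y3 >= 0

Solving the primal: x* = (0, 8).
  primal value c^T x* = 40.
Solving the dual: y* = (0, 0, 2.5).
  dual value b^T y* = 40.
Strong duality: c^T x* = b^T y*. Confirmed.

40


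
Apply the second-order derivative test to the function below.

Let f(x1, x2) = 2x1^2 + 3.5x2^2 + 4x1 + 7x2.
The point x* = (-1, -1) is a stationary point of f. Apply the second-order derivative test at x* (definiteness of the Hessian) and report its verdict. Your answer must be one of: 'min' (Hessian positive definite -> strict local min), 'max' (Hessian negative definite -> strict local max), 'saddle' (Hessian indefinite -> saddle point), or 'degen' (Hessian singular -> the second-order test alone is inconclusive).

Compute the Hessian H = grad^2 f:
  H = [[4, 0], [0, 7]]
Verify stationarity: grad f(x*) = H x* + g = (0, 0).
Eigenvalues of H: 4, 7.
Both eigenvalues > 0, so H is positive definite -> x* is a strict local min.

min


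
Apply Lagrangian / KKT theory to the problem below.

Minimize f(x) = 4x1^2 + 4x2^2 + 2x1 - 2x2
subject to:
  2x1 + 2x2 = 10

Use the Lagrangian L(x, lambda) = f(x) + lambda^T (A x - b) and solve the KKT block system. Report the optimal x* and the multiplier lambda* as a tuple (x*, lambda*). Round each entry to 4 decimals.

Form the Lagrangian:
  L(x, lambda) = (1/2) x^T Q x + c^T x + lambda^T (A x - b)
Stationarity (grad_x L = 0): Q x + c + A^T lambda = 0.
Primal feasibility: A x = b.

This gives the KKT block system:
  [ Q   A^T ] [ x     ]   [-c ]
  [ A    0  ] [ lambda ] = [ b ]

Solving the linear system:
  x*      = (2.25, 2.75)
  lambda* = (-10)
  f(x*)   = 49.5

x* = (2.25, 2.75), lambda* = (-10)


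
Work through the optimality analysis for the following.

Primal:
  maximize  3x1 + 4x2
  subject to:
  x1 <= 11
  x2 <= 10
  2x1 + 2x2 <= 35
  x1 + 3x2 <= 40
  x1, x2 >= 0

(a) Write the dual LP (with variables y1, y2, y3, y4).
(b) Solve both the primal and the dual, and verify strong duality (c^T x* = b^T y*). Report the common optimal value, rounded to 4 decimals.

The standard primal-dual pair for 'max c^T x s.t. A x <= b, x >= 0' is:
  Dual:  min b^T y  s.t.  A^T y >= c,  y >= 0.

So the dual LP is:
  minimize  11y1 + 10y2 + 35y3 + 40y4
  subject to:
    y1 + 2y3 + y4 >= 3
    y2 + 2y3 + 3y4 >= 4
    y1, y2, y3, y4 >= 0

Solving the primal: x* = (7.5, 10).
  primal value c^T x* = 62.5.
Solving the dual: y* = (0, 1, 1.5, 0).
  dual value b^T y* = 62.5.
Strong duality: c^T x* = b^T y*. Confirmed.

62.5


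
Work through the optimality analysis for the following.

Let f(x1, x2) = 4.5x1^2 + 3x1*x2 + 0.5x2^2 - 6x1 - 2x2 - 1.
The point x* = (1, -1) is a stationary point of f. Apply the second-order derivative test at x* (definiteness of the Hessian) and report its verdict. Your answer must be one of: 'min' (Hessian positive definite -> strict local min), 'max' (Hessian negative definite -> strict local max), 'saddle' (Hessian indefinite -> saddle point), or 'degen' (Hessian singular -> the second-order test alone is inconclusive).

Compute the Hessian H = grad^2 f:
  H = [[9, 3], [3, 1]]
Verify stationarity: grad f(x*) = H x* + g = (0, 0).
Eigenvalues of H: 0, 10.
H has a zero eigenvalue (singular; positive semidefinite but not definite), so H is neither positive definite, negative definite, nor indefinite. The second-order test alone is inconclusive -> degen.
(Indeed, f is constant along the null direction of H through x*, so x* is not a strict local extremum.)

degen


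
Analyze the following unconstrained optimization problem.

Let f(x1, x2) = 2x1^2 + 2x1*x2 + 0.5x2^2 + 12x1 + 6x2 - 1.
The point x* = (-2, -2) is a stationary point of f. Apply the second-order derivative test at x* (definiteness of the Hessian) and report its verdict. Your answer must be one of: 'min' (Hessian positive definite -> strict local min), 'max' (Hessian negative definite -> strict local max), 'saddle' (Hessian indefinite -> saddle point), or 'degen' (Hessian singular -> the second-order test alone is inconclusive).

Compute the Hessian H = grad^2 f:
  H = [[4, 2], [2, 1]]
Verify stationarity: grad f(x*) = H x* + g = (0, 0).
Eigenvalues of H: 0, 5.
H has a zero eigenvalue (singular; positive semidefinite but not definite), so H is neither positive definite, negative definite, nor indefinite. The second-order test alone is inconclusive -> degen.
(Indeed, f is constant along the null direction of H through x*, so x* is not a strict local extremum.)

degen


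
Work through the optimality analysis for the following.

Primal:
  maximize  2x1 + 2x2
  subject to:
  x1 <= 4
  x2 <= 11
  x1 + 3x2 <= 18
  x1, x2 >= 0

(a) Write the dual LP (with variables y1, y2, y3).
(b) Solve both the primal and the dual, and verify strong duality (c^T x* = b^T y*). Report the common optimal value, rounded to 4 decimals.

The standard primal-dual pair for 'max c^T x s.t. A x <= b, x >= 0' is:
  Dual:  min b^T y  s.t.  A^T y >= c,  y >= 0.

So the dual LP is:
  minimize  4y1 + 11y2 + 18y3
  subject to:
    y1 + y3 >= 2
    y2 + 3y3 >= 2
    y1, y2, y3 >= 0

Solving the primal: x* = (4, 4.6667).
  primal value c^T x* = 17.3333.
Solving the dual: y* = (1.3333, 0, 0.6667).
  dual value b^T y* = 17.3333.
Strong duality: c^T x* = b^T y*. Confirmed.

17.3333


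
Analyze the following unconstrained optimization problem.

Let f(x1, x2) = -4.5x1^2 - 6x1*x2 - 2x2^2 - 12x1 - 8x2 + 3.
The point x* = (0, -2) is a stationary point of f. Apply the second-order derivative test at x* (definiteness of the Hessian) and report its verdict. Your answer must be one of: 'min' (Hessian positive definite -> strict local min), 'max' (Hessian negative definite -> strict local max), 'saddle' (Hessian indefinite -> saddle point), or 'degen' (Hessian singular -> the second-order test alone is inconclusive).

Compute the Hessian H = grad^2 f:
  H = [[-9, -6], [-6, -4]]
Verify stationarity: grad f(x*) = H x* + g = (0, 0).
Eigenvalues of H: -13, 0.
H has a zero eigenvalue (singular; negative semidefinite but not definite), so H is neither positive definite, negative definite, nor indefinite. The second-order test alone is inconclusive -> degen.
(Indeed, f is constant along the null direction of H through x*, so x* is not a strict local extremum.)

degen


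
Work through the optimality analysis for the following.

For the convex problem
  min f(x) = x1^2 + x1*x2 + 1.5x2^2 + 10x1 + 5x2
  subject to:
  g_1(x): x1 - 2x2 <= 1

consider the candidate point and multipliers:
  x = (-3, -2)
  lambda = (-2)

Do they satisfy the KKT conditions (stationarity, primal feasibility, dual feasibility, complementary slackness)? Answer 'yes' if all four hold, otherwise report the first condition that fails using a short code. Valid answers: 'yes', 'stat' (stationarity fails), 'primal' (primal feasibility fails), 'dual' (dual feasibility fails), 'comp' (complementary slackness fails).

Gradient of f: grad f(x) = Q x + c = (2, -4)
Constraint values g_i(x) = a_i^T x - b_i:
  g_1((-3, -2)) = 0
Stationarity residual: grad f(x) + sum_i lambda_i a_i = (0, 0)
  -> stationarity OK
Primal feasibility (all g_i <= 0): OK
Dual feasibility (all lambda_i >= 0): FAILS
Complementary slackness (lambda_i * g_i(x) = 0 for all i): OK

Verdict: the first failing condition is dual_feasibility -> dual.

dual


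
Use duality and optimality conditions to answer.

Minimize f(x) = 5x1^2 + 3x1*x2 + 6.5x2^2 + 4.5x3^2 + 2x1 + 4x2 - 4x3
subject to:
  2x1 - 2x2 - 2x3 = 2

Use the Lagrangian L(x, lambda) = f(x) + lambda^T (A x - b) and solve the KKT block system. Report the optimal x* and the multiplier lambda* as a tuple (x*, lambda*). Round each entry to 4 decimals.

Form the Lagrangian:
  L(x, lambda) = (1/2) x^T Q x + c^T x + lambda^T (A x - b)
Stationarity (grad_x L = 0): Q x + c + A^T lambda = 0.
Primal feasibility: A x = b.

This gives the KKT block system:
  [ Q   A^T ] [ x     ]   [-c ]
  [ A    0  ] [ lambda ] = [ b ]

Solving the linear system:
  x*      = (0.3665, -0.6728, 0.0393)
  lambda* = (-1.8233)
  f(x*)   = 0.7657

x* = (0.3665, -0.6728, 0.0393), lambda* = (-1.8233)


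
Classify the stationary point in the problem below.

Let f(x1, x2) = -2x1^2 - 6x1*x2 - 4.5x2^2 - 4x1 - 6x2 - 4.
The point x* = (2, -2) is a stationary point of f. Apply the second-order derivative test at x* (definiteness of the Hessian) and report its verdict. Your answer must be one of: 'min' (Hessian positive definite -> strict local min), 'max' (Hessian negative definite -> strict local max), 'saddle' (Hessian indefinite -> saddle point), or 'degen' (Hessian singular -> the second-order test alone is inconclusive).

Compute the Hessian H = grad^2 f:
  H = [[-4, -6], [-6, -9]]
Verify stationarity: grad f(x*) = H x* + g = (0, 0).
Eigenvalues of H: -13, 0.
H has a zero eigenvalue (singular; negative semidefinite but not definite), so H is neither positive definite, negative definite, nor indefinite. The second-order test alone is inconclusive -> degen.
(Indeed, f is constant along the null direction of H through x*, so x* is not a strict local extremum.)

degen


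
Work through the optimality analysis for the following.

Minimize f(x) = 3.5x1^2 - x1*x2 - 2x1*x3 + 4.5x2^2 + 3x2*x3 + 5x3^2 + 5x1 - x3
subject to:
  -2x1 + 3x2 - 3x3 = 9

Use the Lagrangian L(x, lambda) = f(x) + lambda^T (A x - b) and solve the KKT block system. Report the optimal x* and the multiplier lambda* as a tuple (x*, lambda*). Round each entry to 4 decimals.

Form the Lagrangian:
  L(x, lambda) = (1/2) x^T Q x + c^T x + lambda^T (A x - b)
Stationarity (grad_x L = 0): Q x + c + A^T lambda = 0.
Primal feasibility: A x = b.

This gives the KKT block system:
  [ Q   A^T ] [ x     ]   [-c ]
  [ A    0  ] [ lambda ] = [ b ]

Solving the linear system:
  x*      = (-1.5, 0.9, -1.1)
  lambda* = (-2.1)
  f(x*)   = 6.25

x* = (-1.5, 0.9, -1.1), lambda* = (-2.1)


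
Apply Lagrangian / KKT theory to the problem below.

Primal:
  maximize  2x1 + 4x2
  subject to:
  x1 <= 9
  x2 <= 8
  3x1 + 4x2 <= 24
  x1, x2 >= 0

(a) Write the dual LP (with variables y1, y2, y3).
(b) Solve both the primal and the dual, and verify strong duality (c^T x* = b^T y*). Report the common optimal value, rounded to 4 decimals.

The standard primal-dual pair for 'max c^T x s.t. A x <= b, x >= 0' is:
  Dual:  min b^T y  s.t.  A^T y >= c,  y >= 0.

So the dual LP is:
  minimize  9y1 + 8y2 + 24y3
  subject to:
    y1 + 3y3 >= 2
    y2 + 4y3 >= 4
    y1, y2, y3 >= 0

Solving the primal: x* = (0, 6).
  primal value c^T x* = 24.
Solving the dual: y* = (0, 0, 1).
  dual value b^T y* = 24.
Strong duality: c^T x* = b^T y*. Confirmed.

24


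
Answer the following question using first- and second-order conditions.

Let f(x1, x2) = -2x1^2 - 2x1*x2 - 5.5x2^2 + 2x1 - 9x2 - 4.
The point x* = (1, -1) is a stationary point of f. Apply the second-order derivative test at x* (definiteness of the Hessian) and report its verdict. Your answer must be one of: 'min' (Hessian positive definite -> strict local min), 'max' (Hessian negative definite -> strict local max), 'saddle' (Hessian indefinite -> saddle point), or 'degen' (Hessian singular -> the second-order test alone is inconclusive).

Compute the Hessian H = grad^2 f:
  H = [[-4, -2], [-2, -11]]
Verify stationarity: grad f(x*) = H x* + g = (0, 0).
Eigenvalues of H: -11.5311, -3.4689.
Both eigenvalues < 0, so H is negative definite -> x* is a strict local max.

max


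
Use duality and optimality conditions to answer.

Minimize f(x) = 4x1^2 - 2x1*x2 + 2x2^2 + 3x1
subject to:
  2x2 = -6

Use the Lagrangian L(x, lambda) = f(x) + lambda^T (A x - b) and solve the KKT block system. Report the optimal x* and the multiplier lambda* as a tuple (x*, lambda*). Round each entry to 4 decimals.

Form the Lagrangian:
  L(x, lambda) = (1/2) x^T Q x + c^T x + lambda^T (A x - b)
Stationarity (grad_x L = 0): Q x + c + A^T lambda = 0.
Primal feasibility: A x = b.

This gives the KKT block system:
  [ Q   A^T ] [ x     ]   [-c ]
  [ A    0  ] [ lambda ] = [ b ]

Solving the linear system:
  x*      = (-1.125, -3)
  lambda* = (4.875)
  f(x*)   = 12.9375

x* = (-1.125, -3), lambda* = (4.875)


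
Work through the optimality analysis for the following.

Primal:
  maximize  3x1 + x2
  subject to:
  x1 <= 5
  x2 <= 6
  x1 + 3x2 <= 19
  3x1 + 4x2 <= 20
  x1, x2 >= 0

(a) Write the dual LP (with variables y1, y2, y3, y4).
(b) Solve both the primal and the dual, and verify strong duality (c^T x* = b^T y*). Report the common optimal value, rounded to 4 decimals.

The standard primal-dual pair for 'max c^T x s.t. A x <= b, x >= 0' is:
  Dual:  min b^T y  s.t.  A^T y >= c,  y >= 0.

So the dual LP is:
  minimize  5y1 + 6y2 + 19y3 + 20y4
  subject to:
    y1 + y3 + 3y4 >= 3
    y2 + 3y3 + 4y4 >= 1
    y1, y2, y3, y4 >= 0

Solving the primal: x* = (5, 1.25).
  primal value c^T x* = 16.25.
Solving the dual: y* = (2.25, 0, 0, 0.25).
  dual value b^T y* = 16.25.
Strong duality: c^T x* = b^T y*. Confirmed.

16.25


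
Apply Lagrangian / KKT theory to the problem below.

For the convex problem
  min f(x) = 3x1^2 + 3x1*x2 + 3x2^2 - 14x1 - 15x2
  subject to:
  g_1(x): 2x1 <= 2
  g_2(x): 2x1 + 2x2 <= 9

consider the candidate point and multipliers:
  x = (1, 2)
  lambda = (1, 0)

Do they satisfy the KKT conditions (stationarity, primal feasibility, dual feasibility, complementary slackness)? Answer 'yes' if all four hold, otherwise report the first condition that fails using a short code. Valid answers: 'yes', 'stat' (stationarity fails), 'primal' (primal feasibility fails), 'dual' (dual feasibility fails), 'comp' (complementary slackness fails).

Gradient of f: grad f(x) = Q x + c = (-2, 0)
Constraint values g_i(x) = a_i^T x - b_i:
  g_1((1, 2)) = 0
  g_2((1, 2)) = -3
Stationarity residual: grad f(x) + sum_i lambda_i a_i = (0, 0)
  -> stationarity OK
Primal feasibility (all g_i <= 0): OK
Dual feasibility (all lambda_i >= 0): OK
Complementary slackness (lambda_i * g_i(x) = 0 for all i): OK

Verdict: yes, KKT holds.

yes


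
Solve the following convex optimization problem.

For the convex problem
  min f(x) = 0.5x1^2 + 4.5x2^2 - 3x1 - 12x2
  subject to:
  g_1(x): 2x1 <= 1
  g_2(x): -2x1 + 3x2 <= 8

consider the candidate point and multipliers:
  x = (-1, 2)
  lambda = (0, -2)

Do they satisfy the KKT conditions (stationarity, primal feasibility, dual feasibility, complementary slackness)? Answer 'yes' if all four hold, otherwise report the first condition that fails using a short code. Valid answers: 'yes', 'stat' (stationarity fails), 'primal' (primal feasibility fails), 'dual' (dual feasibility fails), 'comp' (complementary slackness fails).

Gradient of f: grad f(x) = Q x + c = (-4, 6)
Constraint values g_i(x) = a_i^T x - b_i:
  g_1((-1, 2)) = -3
  g_2((-1, 2)) = 0
Stationarity residual: grad f(x) + sum_i lambda_i a_i = (0, 0)
  -> stationarity OK
Primal feasibility (all g_i <= 0): OK
Dual feasibility (all lambda_i >= 0): FAILS
Complementary slackness (lambda_i * g_i(x) = 0 for all i): OK

Verdict: the first failing condition is dual_feasibility -> dual.

dual


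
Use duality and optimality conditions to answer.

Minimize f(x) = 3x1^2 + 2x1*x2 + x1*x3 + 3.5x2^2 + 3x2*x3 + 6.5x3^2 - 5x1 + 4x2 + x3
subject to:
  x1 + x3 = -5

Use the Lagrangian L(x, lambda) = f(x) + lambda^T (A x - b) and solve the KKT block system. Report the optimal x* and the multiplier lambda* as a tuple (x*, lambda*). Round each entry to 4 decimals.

Form the Lagrangian:
  L(x, lambda) = (1/2) x^T Q x + c^T x + lambda^T (A x - b)
Stationarity (grad_x L = 0): Q x + c + A^T lambda = 0.
Primal feasibility: A x = b.

This gives the KKT block system:
  [ Q   A^T ] [ x     ]   [-c ]
  [ A    0  ] [ lambda ] = [ b ]

Solving the linear system:
  x*      = (-3.1102, 1.1271, -1.8898)
  lambda* = (23.2966)
  f(x*)   = 67.3263

x* = (-3.1102, 1.1271, -1.8898), lambda* = (23.2966)


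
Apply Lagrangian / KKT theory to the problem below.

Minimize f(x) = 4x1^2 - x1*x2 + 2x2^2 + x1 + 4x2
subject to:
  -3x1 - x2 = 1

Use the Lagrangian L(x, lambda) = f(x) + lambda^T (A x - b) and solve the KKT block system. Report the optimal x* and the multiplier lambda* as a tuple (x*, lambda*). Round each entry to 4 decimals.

Form the Lagrangian:
  L(x, lambda) = (1/2) x^T Q x + c^T x + lambda^T (A x - b)
Stationarity (grad_x L = 0): Q x + c + A^T lambda = 0.
Primal feasibility: A x = b.

This gives the KKT block system:
  [ Q   A^T ] [ x     ]   [-c ]
  [ A    0  ] [ lambda ] = [ b ]

Solving the linear system:
  x*      = (-0.04, -0.88)
  lambda* = (0.52)
  f(x*)   = -2.04

x* = (-0.04, -0.88), lambda* = (0.52)


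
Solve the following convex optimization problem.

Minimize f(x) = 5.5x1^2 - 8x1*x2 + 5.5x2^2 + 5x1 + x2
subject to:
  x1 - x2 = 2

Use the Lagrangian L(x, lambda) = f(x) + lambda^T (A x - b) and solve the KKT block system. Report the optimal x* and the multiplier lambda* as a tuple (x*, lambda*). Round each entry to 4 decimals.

Form the Lagrangian:
  L(x, lambda) = (1/2) x^T Q x + c^T x + lambda^T (A x - b)
Stationarity (grad_x L = 0): Q x + c + A^T lambda = 0.
Primal feasibility: A x = b.

This gives the KKT block system:
  [ Q   A^T ] [ x     ]   [-c ]
  [ A    0  ] [ lambda ] = [ b ]

Solving the linear system:
  x*      = (0, -2)
  lambda* = (-21)
  f(x*)   = 20

x* = (0, -2), lambda* = (-21)


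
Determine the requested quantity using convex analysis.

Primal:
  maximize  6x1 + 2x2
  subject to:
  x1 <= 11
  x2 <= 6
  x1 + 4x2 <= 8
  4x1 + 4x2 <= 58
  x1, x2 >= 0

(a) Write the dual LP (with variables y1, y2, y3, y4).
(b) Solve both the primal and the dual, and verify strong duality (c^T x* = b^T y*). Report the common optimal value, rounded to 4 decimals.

The standard primal-dual pair for 'max c^T x s.t. A x <= b, x >= 0' is:
  Dual:  min b^T y  s.t.  A^T y >= c,  y >= 0.

So the dual LP is:
  minimize  11y1 + 6y2 + 8y3 + 58y4
  subject to:
    y1 + y3 + 4y4 >= 6
    y2 + 4y3 + 4y4 >= 2
    y1, y2, y3, y4 >= 0

Solving the primal: x* = (8, 0).
  primal value c^T x* = 48.
Solving the dual: y* = (0, 0, 6, 0).
  dual value b^T y* = 48.
Strong duality: c^T x* = b^T y*. Confirmed.

48


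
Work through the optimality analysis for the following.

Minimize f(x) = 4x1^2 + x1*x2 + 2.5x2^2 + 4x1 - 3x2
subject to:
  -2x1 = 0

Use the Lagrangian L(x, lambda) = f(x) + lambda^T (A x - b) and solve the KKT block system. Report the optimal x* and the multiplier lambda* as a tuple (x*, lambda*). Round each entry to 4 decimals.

Form the Lagrangian:
  L(x, lambda) = (1/2) x^T Q x + c^T x + lambda^T (A x - b)
Stationarity (grad_x L = 0): Q x + c + A^T lambda = 0.
Primal feasibility: A x = b.

This gives the KKT block system:
  [ Q   A^T ] [ x     ]   [-c ]
  [ A    0  ] [ lambda ] = [ b ]

Solving the linear system:
  x*      = (0, 0.6)
  lambda* = (2.3)
  f(x*)   = -0.9

x* = (0, 0.6), lambda* = (2.3)


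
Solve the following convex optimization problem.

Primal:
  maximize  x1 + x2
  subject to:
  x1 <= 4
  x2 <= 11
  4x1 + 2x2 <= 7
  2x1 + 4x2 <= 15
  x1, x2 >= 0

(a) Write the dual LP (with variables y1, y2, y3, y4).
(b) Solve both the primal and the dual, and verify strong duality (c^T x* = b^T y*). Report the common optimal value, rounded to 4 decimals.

The standard primal-dual pair for 'max c^T x s.t. A x <= b, x >= 0' is:
  Dual:  min b^T y  s.t.  A^T y >= c,  y >= 0.

So the dual LP is:
  minimize  4y1 + 11y2 + 7y3 + 15y4
  subject to:
    y1 + 4y3 + 2y4 >= 1
    y2 + 2y3 + 4y4 >= 1
    y1, y2, y3, y4 >= 0

Solving the primal: x* = (0, 3.5).
  primal value c^T x* = 3.5.
Solving the dual: y* = (0, 0, 0.5, 0).
  dual value b^T y* = 3.5.
Strong duality: c^T x* = b^T y*. Confirmed.

3.5


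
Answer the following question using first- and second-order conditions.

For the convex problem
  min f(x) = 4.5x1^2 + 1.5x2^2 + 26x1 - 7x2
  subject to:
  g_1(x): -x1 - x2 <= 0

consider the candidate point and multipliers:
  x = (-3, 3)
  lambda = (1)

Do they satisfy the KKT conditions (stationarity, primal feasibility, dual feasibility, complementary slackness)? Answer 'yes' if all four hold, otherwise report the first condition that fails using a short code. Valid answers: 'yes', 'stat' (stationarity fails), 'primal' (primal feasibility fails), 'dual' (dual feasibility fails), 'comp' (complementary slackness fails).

Gradient of f: grad f(x) = Q x + c = (-1, 2)
Constraint values g_i(x) = a_i^T x - b_i:
  g_1((-3, 3)) = 0
Stationarity residual: grad f(x) + sum_i lambda_i a_i = (-2, 1)
  -> stationarity FAILS
Primal feasibility (all g_i <= 0): OK
Dual feasibility (all lambda_i >= 0): OK
Complementary slackness (lambda_i * g_i(x) = 0 for all i): OK

Verdict: the first failing condition is stationarity -> stat.

stat


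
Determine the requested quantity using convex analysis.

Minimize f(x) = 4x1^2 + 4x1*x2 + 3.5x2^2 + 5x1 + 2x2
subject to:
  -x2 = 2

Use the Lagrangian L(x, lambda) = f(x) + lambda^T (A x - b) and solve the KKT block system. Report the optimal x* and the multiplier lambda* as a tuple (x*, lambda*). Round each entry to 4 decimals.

Form the Lagrangian:
  L(x, lambda) = (1/2) x^T Q x + c^T x + lambda^T (A x - b)
Stationarity (grad_x L = 0): Q x + c + A^T lambda = 0.
Primal feasibility: A x = b.

This gives the KKT block system:
  [ Q   A^T ] [ x     ]   [-c ]
  [ A    0  ] [ lambda ] = [ b ]

Solving the linear system:
  x*      = (0.375, -2)
  lambda* = (-10.5)
  f(x*)   = 9.4375

x* = (0.375, -2), lambda* = (-10.5)


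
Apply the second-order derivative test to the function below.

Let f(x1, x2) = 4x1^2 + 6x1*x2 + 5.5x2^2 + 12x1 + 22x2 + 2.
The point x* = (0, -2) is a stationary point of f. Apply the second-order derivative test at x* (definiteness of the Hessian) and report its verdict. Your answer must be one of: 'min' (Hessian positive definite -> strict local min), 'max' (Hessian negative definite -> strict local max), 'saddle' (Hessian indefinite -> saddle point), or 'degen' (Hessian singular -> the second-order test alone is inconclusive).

Compute the Hessian H = grad^2 f:
  H = [[8, 6], [6, 11]]
Verify stationarity: grad f(x*) = H x* + g = (0, 0).
Eigenvalues of H: 3.3153, 15.6847.
Both eigenvalues > 0, so H is positive definite -> x* is a strict local min.

min


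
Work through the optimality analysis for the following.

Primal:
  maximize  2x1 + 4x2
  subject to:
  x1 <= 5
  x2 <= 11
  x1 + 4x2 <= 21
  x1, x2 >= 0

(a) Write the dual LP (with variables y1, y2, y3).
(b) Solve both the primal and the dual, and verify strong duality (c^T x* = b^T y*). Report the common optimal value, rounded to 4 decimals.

The standard primal-dual pair for 'max c^T x s.t. A x <= b, x >= 0' is:
  Dual:  min b^T y  s.t.  A^T y >= c,  y >= 0.

So the dual LP is:
  minimize  5y1 + 11y2 + 21y3
  subject to:
    y1 + y3 >= 2
    y2 + 4y3 >= 4
    y1, y2, y3 >= 0

Solving the primal: x* = (5, 4).
  primal value c^T x* = 26.
Solving the dual: y* = (1, 0, 1).
  dual value b^T y* = 26.
Strong duality: c^T x* = b^T y*. Confirmed.

26


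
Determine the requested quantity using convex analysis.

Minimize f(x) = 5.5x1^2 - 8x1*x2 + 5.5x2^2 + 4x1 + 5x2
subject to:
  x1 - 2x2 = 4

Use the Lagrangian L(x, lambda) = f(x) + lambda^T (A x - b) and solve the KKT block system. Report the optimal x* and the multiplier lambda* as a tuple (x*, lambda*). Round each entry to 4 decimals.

Form the Lagrangian:
  L(x, lambda) = (1/2) x^T Q x + c^T x + lambda^T (A x - b)
Stationarity (grad_x L = 0): Q x + c + A^T lambda = 0.
Primal feasibility: A x = b.

This gives the KKT block system:
  [ Q   A^T ] [ x     ]   [-c ]
  [ A    0  ] [ lambda ] = [ b ]

Solving the linear system:
  x*      = (-2, -3)
  lambda* = (-6)
  f(x*)   = 0.5

x* = (-2, -3), lambda* = (-6)


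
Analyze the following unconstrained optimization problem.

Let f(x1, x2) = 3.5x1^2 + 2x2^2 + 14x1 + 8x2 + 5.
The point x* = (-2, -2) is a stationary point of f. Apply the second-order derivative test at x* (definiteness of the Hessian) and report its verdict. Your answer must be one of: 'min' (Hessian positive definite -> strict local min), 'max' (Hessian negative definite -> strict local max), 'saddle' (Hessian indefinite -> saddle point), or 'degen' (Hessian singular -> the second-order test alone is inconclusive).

Compute the Hessian H = grad^2 f:
  H = [[7, 0], [0, 4]]
Verify stationarity: grad f(x*) = H x* + g = (0, 0).
Eigenvalues of H: 4, 7.
Both eigenvalues > 0, so H is positive definite -> x* is a strict local min.

min


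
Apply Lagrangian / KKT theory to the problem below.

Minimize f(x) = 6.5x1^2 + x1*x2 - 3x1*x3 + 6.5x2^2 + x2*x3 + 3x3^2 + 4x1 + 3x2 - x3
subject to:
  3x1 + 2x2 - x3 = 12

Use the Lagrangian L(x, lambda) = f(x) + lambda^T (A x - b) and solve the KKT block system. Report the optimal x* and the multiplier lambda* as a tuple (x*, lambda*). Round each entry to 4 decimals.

Form the Lagrangian:
  L(x, lambda) = (1/2) x^T Q x + c^T x + lambda^T (A x - b)
Stationarity (grad_x L = 0): Q x + c + A^T lambda = 0.
Primal feasibility: A x = b.

This gives the KKT block system:
  [ Q   A^T ] [ x     ]   [-c ]
  [ A    0  ] [ lambda ] = [ b ]

Solving the linear system:
  x*      = (2.4256, 1.7691, -1.1852)
  lambda* = (-13.619)
  f(x*)   = 89.8113

x* = (2.4256, 1.7691, -1.1852), lambda* = (-13.619)


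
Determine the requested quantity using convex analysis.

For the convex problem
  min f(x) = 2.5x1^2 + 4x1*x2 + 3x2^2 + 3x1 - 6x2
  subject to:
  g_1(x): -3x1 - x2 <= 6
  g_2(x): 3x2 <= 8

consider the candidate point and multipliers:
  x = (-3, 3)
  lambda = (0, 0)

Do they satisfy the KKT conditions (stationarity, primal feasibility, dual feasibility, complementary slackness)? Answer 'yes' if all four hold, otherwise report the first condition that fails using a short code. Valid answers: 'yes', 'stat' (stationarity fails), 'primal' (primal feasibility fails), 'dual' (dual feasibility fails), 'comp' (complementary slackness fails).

Gradient of f: grad f(x) = Q x + c = (0, 0)
Constraint values g_i(x) = a_i^T x - b_i:
  g_1((-3, 3)) = 0
  g_2((-3, 3)) = 1
Stationarity residual: grad f(x) + sum_i lambda_i a_i = (0, 0)
  -> stationarity OK
Primal feasibility (all g_i <= 0): FAILS
Dual feasibility (all lambda_i >= 0): OK
Complementary slackness (lambda_i * g_i(x) = 0 for all i): OK

Verdict: the first failing condition is primal_feasibility -> primal.

primal


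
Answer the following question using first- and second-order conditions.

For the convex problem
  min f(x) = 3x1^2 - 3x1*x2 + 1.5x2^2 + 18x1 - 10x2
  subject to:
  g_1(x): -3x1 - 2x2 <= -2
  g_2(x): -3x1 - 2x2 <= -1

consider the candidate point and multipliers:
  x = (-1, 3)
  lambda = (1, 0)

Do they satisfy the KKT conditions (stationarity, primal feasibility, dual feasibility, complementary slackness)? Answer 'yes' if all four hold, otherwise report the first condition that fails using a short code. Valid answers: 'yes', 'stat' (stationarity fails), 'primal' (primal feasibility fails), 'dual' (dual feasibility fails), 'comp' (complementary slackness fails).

Gradient of f: grad f(x) = Q x + c = (3, 2)
Constraint values g_i(x) = a_i^T x - b_i:
  g_1((-1, 3)) = -1
  g_2((-1, 3)) = -2
Stationarity residual: grad f(x) + sum_i lambda_i a_i = (0, 0)
  -> stationarity OK
Primal feasibility (all g_i <= 0): OK
Dual feasibility (all lambda_i >= 0): OK
Complementary slackness (lambda_i * g_i(x) = 0 for all i): FAILS

Verdict: the first failing condition is complementary_slackness -> comp.

comp
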